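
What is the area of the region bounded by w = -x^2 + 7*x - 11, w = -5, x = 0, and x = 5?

43/2

The difference (-x^2 + 7*x - 11) - (-5) = -x^2 + 7*x - 6 changes sign at x = 1 inside [0, 5], so split the integral there.
∫[0,1] (-x^2 + 7*x - 6) dx = -17/6; the area of that piece is 17/6.
∫[1,5] (-x^2 + 7*x - 6) dx = 56/3.
Total area = 17/6 + 56/3 = 43/2.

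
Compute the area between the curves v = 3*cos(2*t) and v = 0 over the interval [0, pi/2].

3

The difference (3*cos(2*t)) - (0) = 3*cos(2*t) changes sign at t = pi/4 inside [0, pi/2], so split the integral there.
∫[0,pi/4] (3*cos(2*t)) dt = 3/2.
∫[pi/4,pi/2] (3*cos(2*t)) dt = -3/2; the area of that piece is 3/2.
Total area = 3/2 + 3/2 = 3.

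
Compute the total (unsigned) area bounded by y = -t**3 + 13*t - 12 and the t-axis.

The curve meets the t-axis where -t**3 + 13*t - 12 = 0, i.e. -(t - 3)*(t - 1)*(t + 4) = 0, at t = -4, 1, 3.
On [-4, 1] the curve lies below the axis; ∫[-4,1] (-t**3 + 13*t - 12) dt = -375/4, giving area 375/4.
On [1, 3] the curve lies above the axis; ∫[1,3] (-t**3 + 13*t - 12) dt = 8, giving area 8.
Total area = 375/4 + 8 = 407/4.

407/4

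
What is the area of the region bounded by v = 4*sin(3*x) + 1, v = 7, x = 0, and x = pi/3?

-8/3 + 2*pi

On [0, pi/3], (4*sin(3*x) + 1) - (7) = 4*sin(3*x) - 6 is ≤ 0 throughout, so the area is a single integral of |4*sin(3*x) - 6|.
∫[0,pi/3] (4*sin(3*x) - 6) dx = 8/3 - 2*pi; the area of that piece is -8/3 + 2*pi.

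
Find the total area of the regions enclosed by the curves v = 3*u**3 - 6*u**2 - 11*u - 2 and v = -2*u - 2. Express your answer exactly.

Set the curves equal: 3*u**3 - 6*u**2 - 11*u - 2 = -2*u - 2, so 3*u**3 - 6*u**2 - 9*u = 0, which factors as 3*u*(u - 3)*(u + 1) = 0. The curves meet at u = -1, 0, 3.
On [-1, 0], v = 3*u**3 - 6*u**2 - 11*u - 2 is on top; that piece has area ∫[-1,0] (3*u**3 - 6*u**2 - 9*u) du = 7/4.
On [0, 3], v = -2*u - 2 is on top; that piece has area ∫[0,3] (-(3*u**3 - 6*u**2 - 9*u)) du = 135/4.
Total enclosed area = 7/4 + 135/4 = 71/2.

71/2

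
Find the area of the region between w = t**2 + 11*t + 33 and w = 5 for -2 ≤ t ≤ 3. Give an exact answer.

1075/6

On [-2, 3], (t**2 + 11*t + 33) - (5) = t**2 + 11*t + 28 is ≥ 0 throughout, so the area is a single integral of |t**2 + 11*t + 28|.
∫[-2,3] (t**2 + 11*t + 28) dt = 1075/6.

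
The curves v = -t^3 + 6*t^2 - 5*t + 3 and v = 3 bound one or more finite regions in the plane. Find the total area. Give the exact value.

Set the curves equal: -t^3 + 6*t^2 - 5*t + 3 = 3, so -t^3 + 6*t^2 - 5*t = 0, which factors as -t*(t - 5)*(t - 1) = 0. The curves meet at t = 0, 1, 5.
On [0, 1], v = 3 is on top; that piece has area ∫[0,1] (-(-t^3 + 6*t^2 - 5*t)) dt = 3/4.
On [1, 5], v = -t^3 + 6*t^2 - 5*t + 3 is on top; that piece has area ∫[1,5] (-t^3 + 6*t^2 - 5*t) dt = 32.
Total enclosed area = 3/4 + 32 = 131/4.

131/4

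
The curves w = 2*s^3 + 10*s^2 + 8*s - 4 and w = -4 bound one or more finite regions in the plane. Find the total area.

Set the curves equal: 2*s^3 + 10*s^2 + 8*s - 4 = -4, so 2*s^3 + 10*s^2 + 8*s = 0, which factors as 2*s*(s + 1)*(s + 4) = 0. The curves meet at s = -4, -1, 0.
On [-4, -1], w = 2*s^3 + 10*s^2 + 8*s - 4 is on top; that piece has area ∫[-4,-1] (2*s^3 + 10*s^2 + 8*s) ds = 45/2.
On [-1, 0], w = -4 is on top; that piece has area ∫[-1,0] (-(2*s^3 + 10*s^2 + 8*s)) ds = 7/6.
Total enclosed area = 45/2 + 7/6 = 71/3.

71/3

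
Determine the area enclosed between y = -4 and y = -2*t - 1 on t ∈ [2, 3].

On [2, 3], (-4) - (-2*t - 1) = 2*t - 3 is ≥ 0 throughout, so the area is a single integral of |2*t - 3|.
∫[2,3] (2*t - 3) dt = 2.

2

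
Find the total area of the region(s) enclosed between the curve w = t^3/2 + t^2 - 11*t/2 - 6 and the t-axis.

The curve meets the t-axis where t^3/2 + t^2 - 11*t/2 - 6 = 0, i.e. (t - 3)*(t + 1)*(t + 4)/2 = 0, at t = -4, -1, 3.
On [-4, -1] the curve lies above the axis; ∫[-4,-1] (t^3/2 + t^2 - 11*t/2 - 6) dt = 99/8, giving area 99/8.
On [-1, 3] the curve lies below the axis; ∫[-1,3] (t^3/2 + t^2 - 11*t/2 - 6) dt = -80/3, giving area 80/3.
Total area = 99/8 + 80/3 = 937/24.

937/24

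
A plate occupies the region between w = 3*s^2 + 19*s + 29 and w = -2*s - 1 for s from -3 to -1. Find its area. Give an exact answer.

9

The difference (3*s^2 + 19*s + 29) - (-2*s - 1) = 3*s^2 + 21*s + 30 changes sign at s = -2 inside [-3, -1], so split the integral there.
∫[-3,-2] (3*s^2 + 21*s + 30) ds = -7/2; the area of that piece is 7/2.
∫[-2,-1] (3*s^2 + 21*s + 30) ds = 11/2.
Total area = 7/2 + 11/2 = 9.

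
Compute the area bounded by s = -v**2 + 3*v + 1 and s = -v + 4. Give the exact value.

4/3

Both boundary curves give s as a function of v, so integrate with respect to v. Setting them equal: -v**2 + 4*v - 3 = 0, i.e. -(v - 3)*(v - 1) = 0, so they meet at v = 1, 3.
For v in [1, 3], s = -v**2 + 3*v + 1 is on the right; area = ∫[1,3] (-v**2 + 4*v - 3) dv = 4/3.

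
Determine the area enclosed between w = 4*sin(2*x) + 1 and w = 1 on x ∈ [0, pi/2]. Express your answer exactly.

On [0, pi/2], (4*sin(2*x) + 1) - (1) = 4*sin(2*x) is ≥ 0 throughout, so the area is a single integral of |4*sin(2*x)|.
∫[0,pi/2] (4*sin(2*x)) dx = 4.

4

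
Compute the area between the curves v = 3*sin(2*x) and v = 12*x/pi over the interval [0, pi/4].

On [0, pi/4], (3*sin(2*x)) - (12*x/pi) = -12*x/pi + 3*sin(2*x) is ≥ 0 throughout, so the area is a single integral of |-12*x/pi + 3*sin(2*x)|.
∫[0,pi/4] (-12*x/pi + 3*sin(2*x)) dx = 3/2 - 3*pi/8.

3/2 - 3*pi/8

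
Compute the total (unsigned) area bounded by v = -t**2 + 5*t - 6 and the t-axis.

1/6

The curve meets the t-axis where -t**2 + 5*t - 6 = 0, i.e. -(t - 3)*(t - 2) = 0, at t = 2, 3.
On [2, 3] the curve lies above the axis; ∫[2,3] (-t**2 + 5*t - 6) dt = 1/6, giving area 1/6.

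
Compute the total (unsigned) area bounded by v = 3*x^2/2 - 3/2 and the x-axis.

2

The curve meets the x-axis where 3*x^2/2 - 3/2 = 0, i.e. 3*(x - 1)*(x + 1)/2 = 0, at x = -1, 1.
On [-1, 1] the curve lies below the axis; ∫[-1,1] (3*x^2/2 - 3/2) dx = -2, giving area 2.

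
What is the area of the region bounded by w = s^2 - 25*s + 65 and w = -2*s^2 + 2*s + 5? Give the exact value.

Set the curves equal: s^2 - 25*s + 65 = -2*s^2 + 2*s + 5, so 3*s^2 - 27*s + 60 = 0, which factors as 3*(s - 5)*(s - 4) = 0. The curves meet at s = 4, 5.
On [4, 5], w = -2*s^2 + 2*s + 5 is on top; that piece has area ∫[4,5] (-(3*s^2 - 27*s + 60)) ds = 1/2.

1/2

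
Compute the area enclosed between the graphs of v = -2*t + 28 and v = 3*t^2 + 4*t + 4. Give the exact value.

108

Set the curves equal: -2*t + 28 = 3*t^2 + 4*t + 4, so -3*t^2 - 6*t + 24 = 0, which factors as -3*(t - 2)*(t + 4) = 0. The curves meet at t = -4, 2.
On [-4, 2], v = -2*t + 28 is on top; that piece has area ∫[-4,2] (-3*t^2 - 6*t + 24) dt = 108.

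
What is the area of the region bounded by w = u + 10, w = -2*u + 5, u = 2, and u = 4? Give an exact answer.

28

On [2, 4], (u + 10) - (-2*u + 5) = 3*u + 5 is ≥ 0 throughout, so the area is a single integral of |3*u + 5|.
∫[2,4] (3*u + 5) du = 28.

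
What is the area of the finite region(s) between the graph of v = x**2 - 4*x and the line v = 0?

32/3

The curve meets the x-axis where x**2 - 4*x = 0, i.e. x*(x - 4) = 0, at x = 0, 4.
On [0, 4] the curve lies below the axis; ∫[0,4] (x**2 - 4*x) dx = -32/3, giving area 32/3.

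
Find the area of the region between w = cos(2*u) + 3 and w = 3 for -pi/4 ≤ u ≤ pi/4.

On [-pi/4, pi/4], (cos(2*u) + 3) - (3) = cos(2*u) is ≥ 0 throughout, so the area is a single integral of |cos(2*u)|.
∫[-pi/4,pi/4] (cos(2*u)) du = 1.

1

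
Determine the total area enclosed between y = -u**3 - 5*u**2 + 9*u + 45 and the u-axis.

The curve meets the u-axis where -u**3 - 5*u**2 + 9*u + 45 = 0, i.e. -(u - 3)*(u + 3)*(u + 5) = 0, at u = -5, -3, 3.
On [-5, -3] the curve lies below the axis; ∫[-5,-3] (-u**3 - 5*u**2 + 9*u + 45) du = -28/3, giving area 28/3.
On [-3, 3] the curve lies above the axis; ∫[-3,3] (-u**3 - 5*u**2 + 9*u + 45) du = 180, giving area 180.
Total area = 28/3 + 180 = 568/3.

568/3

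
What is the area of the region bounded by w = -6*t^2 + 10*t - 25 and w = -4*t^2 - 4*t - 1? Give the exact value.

1/3

Set the curves equal: -6*t^2 + 10*t - 25 = -4*t^2 - 4*t - 1, so -2*t^2 + 14*t - 24 = 0, which factors as -2*(t - 4)*(t - 3) = 0. The curves meet at t = 3, 4.
On [3, 4], w = -6*t^2 + 10*t - 25 is on top; that piece has area ∫[3,4] (-2*t^2 + 14*t - 24) dt = 1/3.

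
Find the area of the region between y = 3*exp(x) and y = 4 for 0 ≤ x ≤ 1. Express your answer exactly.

The difference (3*exp(x)) - (4) = 3*exp(x) - 4 changes sign at x = log(4/3) inside [0, 1], so split the integral there.
∫[0,log(4/3)] (3*exp(x) - 4) dx = log(81/256) + 1; the area of that piece is -1 + log(256/81).
∫[log(4/3),1] (3*exp(x) - 4) dx = -8 - 4*log(3) + 8*log(2) + 3*exp(1).
Total area = (-1 + log(256/81)) + (-8 - 4*log(3) + 8*log(2) + 3*exp(1)) = -9 - 8*log(3) + 3*exp(1) + 16*log(2).

-9 - 8*log(3) + 3*exp(1) + 16*log(2)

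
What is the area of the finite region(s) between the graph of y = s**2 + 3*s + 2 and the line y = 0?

The curve meets the s-axis where s**2 + 3*s + 2 = 0, i.e. (s + 1)*(s + 2) = 0, at s = -2, -1.
On [-2, -1] the curve lies below the axis; ∫[-2,-1] (s**2 + 3*s + 2) ds = -1/6, giving area 1/6.

1/6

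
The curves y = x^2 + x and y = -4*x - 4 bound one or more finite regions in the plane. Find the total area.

9/2

Set the curves equal: x^2 + x = -4*x - 4, so x^2 + 5*x + 4 = 0, which factors as (x + 1)*(x + 4) = 0. The curves meet at x = -4, -1.
On [-4, -1], y = -4*x - 4 is on top; that piece has area ∫[-4,-1] (-(x^2 + 5*x + 4)) dx = 9/2.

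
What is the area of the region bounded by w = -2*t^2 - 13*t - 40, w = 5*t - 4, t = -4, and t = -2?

The difference (-2*t^2 - 13*t - 40) - (5*t - 4) = -2*t^2 - 18*t - 36 changes sign at t = -3 inside [-4, -2], so split the integral there.
∫[-4,-3] (-2*t^2 - 18*t - 36) dt = 7/3.
∫[-3,-2] (-2*t^2 - 18*t - 36) dt = -11/3; the area of that piece is 11/3.
Total area = 7/3 + 11/3 = 6.

6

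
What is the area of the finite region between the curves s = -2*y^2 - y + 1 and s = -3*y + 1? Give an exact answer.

1/3

Both boundary curves give s as a function of y, so integrate with respect to y. Setting them equal: -2*y^2 + 2*y = 0, i.e. -2*y*(y - 1) = 0, so they meet at y = 0, 1.
For y in [0, 1], s = -2*y^2 - y + 1 is on the right; area = ∫[0,1] (-2*y^2 + 2*y) dy = 1/3.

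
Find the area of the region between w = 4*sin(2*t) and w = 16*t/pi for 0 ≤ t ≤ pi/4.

On [0, pi/4], (4*sin(2*t)) - (16*t/pi) = -16*t/pi + 4*sin(2*t) is ≥ 0 throughout, so the area is a single integral of |-16*t/pi + 4*sin(2*t)|.
∫[0,pi/4] (-16*t/pi + 4*sin(2*t)) dt = 2 - pi/2.

2 - pi/2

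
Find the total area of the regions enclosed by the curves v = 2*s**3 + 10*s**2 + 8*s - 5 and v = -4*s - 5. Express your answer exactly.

Set the curves equal: 2*s**3 + 10*s**2 + 8*s - 5 = -4*s - 5, so 2*s**3 + 10*s**2 + 12*s = 0, which factors as 2*s*(s + 2)*(s + 3) = 0. The curves meet at s = -3, -2, 0.
On [-3, -2], v = 2*s**3 + 10*s**2 + 8*s - 5 is on top; that piece has area ∫[-3,-2] (2*s**3 + 10*s**2 + 12*s) ds = 5/6.
On [-2, 0], v = -4*s - 5 is on top; that piece has area ∫[-2,0] (-(2*s**3 + 10*s**2 + 12*s)) ds = 16/3.
Total enclosed area = 5/6 + 16/3 = 37/6.

37/6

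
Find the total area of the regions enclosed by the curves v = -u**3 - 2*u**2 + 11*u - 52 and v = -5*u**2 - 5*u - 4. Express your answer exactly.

Set the curves equal: -u**3 - 2*u**2 + 11*u - 52 = -5*u**2 - 5*u - 4, so -u**3 + 3*u**2 + 16*u - 48 = 0, which factors as -(u - 4)*(u - 3)*(u + 4) = 0. The curves meet at u = -4, 3, 4.
On [-4, 3], v = -5*u**2 - 5*u - 4 is on top; that piece has area ∫[-4,3] (-(-u**3 + 3*u**2 + 16*u - 48)) du = 1029/4.
On [3, 4], v = -u**3 - 2*u**2 + 11*u - 52 is on top; that piece has area ∫[3,4] (-u**3 + 3*u**2 + 16*u - 48) du = 5/4.
Total enclosed area = 1029/4 + 5/4 = 517/2.

517/2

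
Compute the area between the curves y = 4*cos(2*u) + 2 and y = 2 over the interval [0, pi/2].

The difference (4*cos(2*u) + 2) - (2) = 4*cos(2*u) changes sign at u = pi/4 inside [0, pi/2], so split the integral there.
∫[0,pi/4] (4*cos(2*u)) du = 2.
∫[pi/4,pi/2] (4*cos(2*u)) du = -2; the area of that piece is 2.
Total area = 2 + 2 = 4.

4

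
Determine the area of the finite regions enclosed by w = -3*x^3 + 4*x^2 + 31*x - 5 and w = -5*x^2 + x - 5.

1221/4

Set the curves equal: -3*x^3 + 4*x^2 + 31*x - 5 = -5*x^2 + x - 5, so -3*x^3 + 9*x^2 + 30*x = 0, which factors as -3*x*(x - 5)*(x + 2) = 0. The curves meet at x = -2, 0, 5.
On [-2, 0], w = -5*x^2 + x - 5 is on top; that piece has area ∫[-2,0] (-(-3*x^3 + 9*x^2 + 30*x)) dx = 24.
On [0, 5], w = -3*x^3 + 4*x^2 + 31*x - 5 is on top; that piece has area ∫[0,5] (-3*x^3 + 9*x^2 + 30*x) dx = 1125/4.
Total enclosed area = 24 + 1125/4 = 1221/4.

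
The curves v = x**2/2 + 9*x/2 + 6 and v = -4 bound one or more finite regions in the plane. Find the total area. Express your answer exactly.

Set the curves equal: x**2/2 + 9*x/2 + 6 = -4, so x**2/2 + 9*x/2 + 10 = 0, which factors as (x + 4)*(x + 5)/2 = 0. The curves meet at x = -5, -4.
On [-5, -4], v = -4 is on top; that piece has area ∫[-5,-4] (-(x**2/2 + 9*x/2 + 10)) dx = 1/12.

1/12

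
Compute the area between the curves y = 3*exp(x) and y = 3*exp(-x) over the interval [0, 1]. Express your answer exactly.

On [0, 1], (3*exp(x)) - (3*exp(-x)) = 3*exp(x) - 3*exp(-x) is ≥ 0 throughout, so the area is a single integral of |3*exp(x) - 3*exp(-x)|.
∫[0,1] (3*exp(x) - 3*exp(-x)) dx = -6 + 3*exp(-1) + 3*exp(1).

-6 + 3*exp(-1) + 3*exp(1)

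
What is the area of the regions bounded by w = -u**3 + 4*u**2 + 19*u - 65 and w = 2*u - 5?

3901/12

Set the curves equal: -u**3 + 4*u**2 + 19*u - 65 = 2*u - 5, so -u**3 + 4*u**2 + 17*u - 60 = 0, which factors as -(u - 5)*(u - 3)*(u + 4) = 0. The curves meet at u = -4, 3, 5.
On [-4, 3], w = 2*u - 5 is on top; that piece has area ∫[-4,3] (-(-u**3 + 4*u**2 + 17*u - 60)) du = 3773/12.
On [3, 5], w = -u**3 + 4*u**2 + 19*u - 65 is on top; that piece has area ∫[3,5] (-u**3 + 4*u**2 + 17*u - 60) du = 32/3.
Total enclosed area = 3773/12 + 32/3 = 3901/12.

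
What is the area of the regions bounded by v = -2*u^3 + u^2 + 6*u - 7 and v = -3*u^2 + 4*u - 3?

Set the curves equal: -2*u^3 + u^2 + 6*u - 7 = -3*u^2 + 4*u - 3, so -2*u^3 + 4*u^2 + 2*u - 4 = 0, which factors as -2*(u - 2)*(u - 1)*(u + 1) = 0. The curves meet at u = -1, 1, 2.
On [-1, 1], v = -3*u^2 + 4*u - 3 is on top; that piece has area ∫[-1,1] (-(-2*u^3 + 4*u^2 + 2*u - 4)) du = 16/3.
On [1, 2], v = -2*u^3 + u^2 + 6*u - 7 is on top; that piece has area ∫[1,2] (-2*u^3 + 4*u^2 + 2*u - 4) du = 5/6.
Total enclosed area = 16/3 + 5/6 = 37/6.

37/6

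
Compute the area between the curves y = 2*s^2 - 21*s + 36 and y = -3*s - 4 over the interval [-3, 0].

On [-3, 0], (2*s^2 - 21*s + 36) - (-3*s - 4) = 2*s^2 - 18*s + 40 is ≥ 0 throughout, so the area is a single integral of |2*s^2 - 18*s + 40|.
∫[-3,0] (2*s^2 - 18*s + 40) ds = 219.

219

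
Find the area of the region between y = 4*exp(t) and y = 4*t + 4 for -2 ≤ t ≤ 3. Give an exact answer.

On [-2, 3], (4*exp(t)) - (4*t + 4) = -4*t + 4*exp(t) - 4 is ≥ 0 throughout, so the area is a single integral of |-4*t + 4*exp(t) - 4|.
∫[-2,3] (-4*t + 4*exp(t) - 4) dt = -30 - 4*exp(-2) + 4*exp(3).

-30 - 4*exp(-2) + 4*exp(3)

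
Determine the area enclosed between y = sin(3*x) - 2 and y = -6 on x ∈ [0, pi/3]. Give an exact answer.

On [0, pi/3], (sin(3*x) - 2) - (-6) = sin(3*x) + 4 is ≥ 0 throughout, so the area is a single integral of |sin(3*x) + 4|.
∫[0,pi/3] (sin(3*x) + 4) dx = 2/3 + 4*pi/3.

2/3 + 4*pi/3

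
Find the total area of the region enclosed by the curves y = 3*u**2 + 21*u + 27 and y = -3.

27/2

Set the curves equal: 3*u**2 + 21*u + 27 = -3, so 3*u**2 + 21*u + 30 = 0, which factors as 3*(u + 2)*(u + 5) = 0. The curves meet at u = -5, -2.
On [-5, -2], y = -3 is on top; that piece has area ∫[-5,-2] (-(3*u**2 + 21*u + 30)) du = 27/2.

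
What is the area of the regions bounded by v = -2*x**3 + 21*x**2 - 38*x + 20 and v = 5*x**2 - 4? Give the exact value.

Set the curves equal: -2*x**3 + 21*x**2 - 38*x + 20 = 5*x**2 - 4, so -2*x**3 + 16*x**2 - 38*x + 24 = 0, which factors as -2*(x - 4)*(x - 3)*(x - 1) = 0. The curves meet at x = 1, 3, 4.
On [1, 3], v = 5*x**2 - 4 is on top; that piece has area ∫[1,3] (-(-2*x**3 + 16*x**2 - 38*x + 24)) dx = 16/3.
On [3, 4], v = -2*x**3 + 21*x**2 - 38*x + 20 is on top; that piece has area ∫[3,4] (-2*x**3 + 16*x**2 - 38*x + 24) dx = 5/6.
Total enclosed area = 16/3 + 5/6 = 37/6.

37/6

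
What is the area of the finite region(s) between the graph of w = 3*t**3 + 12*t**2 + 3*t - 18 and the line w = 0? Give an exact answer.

The curve meets the t-axis where 3*t**3 + 12*t**2 + 3*t - 18 = 0, i.e. 3*(t - 1)*(t + 2)*(t + 3) = 0, at t = -3, -2, 1.
On [-3, -2] the curve lies above the axis; ∫[-3,-2] (3*t**3 + 12*t**2 + 3*t - 18) dt = 7/4, giving area 7/4.
On [-2, 1] the curve lies below the axis; ∫[-2,1] (3*t**3 + 12*t**2 + 3*t - 18) dt = -135/4, giving area 135/4.
Total area = 7/4 + 135/4 = 71/2.

71/2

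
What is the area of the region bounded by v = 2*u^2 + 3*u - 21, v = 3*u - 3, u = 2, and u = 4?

The difference (2*u^2 + 3*u - 21) - (3*u - 3) = 2*u^2 - 18 changes sign at u = 3 inside [2, 4], so split the integral there.
∫[2,3] (2*u^2 - 18) du = -16/3; the area of that piece is 16/3.
∫[3,4] (2*u^2 - 18) du = 20/3.
Total area = 16/3 + 20/3 = 12.

12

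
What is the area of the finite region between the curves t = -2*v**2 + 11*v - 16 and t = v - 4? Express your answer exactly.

Both boundary curves give t as a function of v, so integrate with respect to v. Setting them equal: -2*v**2 + 10*v - 12 = 0, i.e. -2*(v - 3)*(v - 2) = 0, so they meet at v = 2, 3.
For v in [2, 3], t = -2*v**2 + 11*v - 16 is on the right; area = ∫[2,3] (-2*v**2 + 10*v - 12) dv = 1/3.

1/3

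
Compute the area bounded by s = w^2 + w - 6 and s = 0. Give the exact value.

Both boundary curves give s as a function of w, so integrate with respect to w. Setting them equal: w^2 + w - 6 = 0, i.e. (w - 2)*(w + 3) = 0, so they meet at w = -3, 2.
For w in [-3, 2], s = w^2 + w - 6 is on the left; area = ∫[-3,2] (-(w^2 + w - 6)) dw = 125/6.

125/6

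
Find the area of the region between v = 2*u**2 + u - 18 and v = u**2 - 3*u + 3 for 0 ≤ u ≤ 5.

The difference (2*u**2 + u - 18) - (u**2 - 3*u + 3) = u**2 + 4*u - 21 changes sign at u = 3 inside [0, 5], so split the integral there.
∫[0,3] (u**2 + 4*u - 21) du = -36; the area of that piece is 36.
∫[3,5] (u**2 + 4*u - 21) du = 68/3.
Total area = 36 + 68/3 = 176/3.

176/3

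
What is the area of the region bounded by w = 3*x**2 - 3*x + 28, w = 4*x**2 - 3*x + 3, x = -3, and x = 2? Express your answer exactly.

340/3

On [-3, 2], (3*x**2 - 3*x + 28) - (4*x**2 - 3*x + 3) = -x**2 + 25 is ≥ 0 throughout, so the area is a single integral of |-x**2 + 25|.
∫[-3,2] (-x**2 + 25) dx = 340/3.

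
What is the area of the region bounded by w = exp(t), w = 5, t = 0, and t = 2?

-19 + exp(2) + 10*log(5)

The difference (exp(t)) - (5) = exp(t) - 5 changes sign at t = log(5) inside [0, 2], so split the integral there.
∫[0,log(5)] (exp(t) - 5) dt = 4 - log(3125); the area of that piece is -4 + log(3125).
∫[log(5),2] (exp(t) - 5) dt = -15 + exp(2) + 5*log(5).
Total area = (-4 + log(3125)) + (-15 + exp(2) + 5*log(5)) = -19 + exp(2) + 10*log(5).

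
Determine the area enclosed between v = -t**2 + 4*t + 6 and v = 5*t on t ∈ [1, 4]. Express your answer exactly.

The difference (-t**2 + 4*t + 6) - (5*t) = -t**2 - t + 6 changes sign at t = 2 inside [1, 4], so split the integral there.
∫[1,2] (-t**2 - t + 6) dt = 13/6.
∫[2,4] (-t**2 - t + 6) dt = -38/3; the area of that piece is 38/3.
Total area = 13/6 + 38/3 = 89/6.

89/6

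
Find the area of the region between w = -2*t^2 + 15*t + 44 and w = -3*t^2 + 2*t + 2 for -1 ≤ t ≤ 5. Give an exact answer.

On [-1, 5], (-2*t^2 + 15*t + 44) - (-3*t^2 + 2*t + 2) = t^2 + 13*t + 42 is ≥ 0 throughout, so the area is a single integral of |t^2 + 13*t + 42|.
∫[-1,5] (t^2 + 13*t + 42) dt = 450.

450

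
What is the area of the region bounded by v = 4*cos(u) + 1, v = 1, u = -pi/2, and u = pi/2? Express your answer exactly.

On [-pi/2, pi/2], (4*cos(u) + 1) - (1) = 4*cos(u) is ≥ 0 throughout, so the area is a single integral of |4*cos(u)|.
∫[-pi/2,pi/2] (4*cos(u)) du = 8.

8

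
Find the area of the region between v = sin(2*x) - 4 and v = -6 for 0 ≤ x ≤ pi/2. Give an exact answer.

On [0, pi/2], (sin(2*x) - 4) - (-6) = sin(2*x) + 2 is ≥ 0 throughout, so the area is a single integral of |sin(2*x) + 2|.
∫[0,pi/2] (sin(2*x) + 2) dx = 1 + pi.

1 + pi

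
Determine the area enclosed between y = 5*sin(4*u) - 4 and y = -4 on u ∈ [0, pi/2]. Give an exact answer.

The difference (5*sin(4*u) - 4) - (-4) = 5*sin(4*u) changes sign at u = pi/4 inside [0, pi/2], so split the integral there.
∫[0,pi/4] (5*sin(4*u)) du = 5/2.
∫[pi/4,pi/2] (5*sin(4*u)) du = -5/2; the area of that piece is 5/2.
Total area = 5/2 + 5/2 = 5.

5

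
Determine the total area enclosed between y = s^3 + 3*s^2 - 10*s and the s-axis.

The curve meets the s-axis where s^3 + 3*s^2 - 10*s = 0, i.e. s*(s - 2)*(s + 5) = 0, at s = -5, 0, 2.
On [-5, 0] the curve lies above the axis; ∫[-5,0] (s^3 + 3*s^2 - 10*s) ds = 375/4, giving area 375/4.
On [0, 2] the curve lies below the axis; ∫[0,2] (s^3 + 3*s^2 - 10*s) ds = -8, giving area 8.
Total area = 375/4 + 8 = 407/4.

407/4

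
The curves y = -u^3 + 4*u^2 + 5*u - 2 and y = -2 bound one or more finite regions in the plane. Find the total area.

Set the curves equal: -u^3 + 4*u^2 + 5*u - 2 = -2, so -u^3 + 4*u^2 + 5*u = 0, which factors as -u*(u - 5)*(u + 1) = 0. The curves meet at u = -1, 0, 5.
On [-1, 0], y = -2 is on top; that piece has area ∫[-1,0] (-(-u^3 + 4*u^2 + 5*u)) du = 11/12.
On [0, 5], y = -u^3 + 4*u^2 + 5*u - 2 is on top; that piece has area ∫[0,5] (-u^3 + 4*u^2 + 5*u) du = 875/12.
Total enclosed area = 11/12 + 875/12 = 443/6.

443/6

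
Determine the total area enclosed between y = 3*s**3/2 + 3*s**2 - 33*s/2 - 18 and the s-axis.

937/8

The curve meets the s-axis where 3*s**3/2 + 3*s**2 - 33*s/2 - 18 = 0, i.e. 3*(s - 3)*(s + 1)*(s + 4)/2 = 0, at s = -4, -1, 3.
On [-4, -1] the curve lies above the axis; ∫[-4,-1] (3*s**3/2 + 3*s**2 - 33*s/2 - 18) ds = 297/8, giving area 297/8.
On [-1, 3] the curve lies below the axis; ∫[-1,3] (3*s**3/2 + 3*s**2 - 33*s/2 - 18) ds = -80, giving area 80.
Total area = 297/8 + 80 = 937/8.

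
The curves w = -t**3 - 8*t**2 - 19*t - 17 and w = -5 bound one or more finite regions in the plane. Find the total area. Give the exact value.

37/12

Set the curves equal: -t**3 - 8*t**2 - 19*t - 17 = -5, so -t**3 - 8*t**2 - 19*t - 12 = 0, which factors as -(t + 1)*(t + 3)*(t + 4) = 0. The curves meet at t = -4, -3, -1.
On [-4, -3], w = -5 is on top; that piece has area ∫[-4,-3] (-(-t**3 - 8*t**2 - 19*t - 12)) dt = 5/12.
On [-3, -1], w = -t**3 - 8*t**2 - 19*t - 17 is on top; that piece has area ∫[-3,-1] (-t**3 - 8*t**2 - 19*t - 12) dt = 8/3.
Total enclosed area = 5/12 + 8/3 = 37/12.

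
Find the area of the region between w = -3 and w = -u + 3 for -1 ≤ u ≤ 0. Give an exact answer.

On [-1, 0], (-3) - (-u + 3) = u - 6 is ≤ 0 throughout, so the area is a single integral of |u - 6|.
∫[-1,0] (u - 6) du = -13/2; the area of that piece is 13/2.

13/2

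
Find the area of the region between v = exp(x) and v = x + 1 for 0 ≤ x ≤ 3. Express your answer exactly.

-17/2 + exp(3)

On [0, 3], (exp(x)) - (x + 1) = -x + exp(x) - 1 is ≥ 0 throughout, so the area is a single integral of |-x + exp(x) - 1|.
∫[0,3] (-x + exp(x) - 1) dx = -17/2 + exp(3).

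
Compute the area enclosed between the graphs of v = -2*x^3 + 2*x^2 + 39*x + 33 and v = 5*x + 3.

Set the curves equal: -2*x^3 + 2*x^2 + 39*x + 33 = 5*x + 3, so -2*x^3 + 2*x^2 + 34*x + 30 = 0, which factors as -2*(x - 5)*(x + 1)*(x + 3) = 0. The curves meet at x = -3, -1, 5.
On [-3, -1], v = 5*x + 3 is on top; that piece has area ∫[-3,-1] (-(-2*x^3 + 2*x^2 + 34*x + 30)) dx = 56/3.
On [-1, 5], v = -2*x^3 + 2*x^2 + 39*x + 33 is on top; that piece has area ∫[-1,5] (-2*x^3 + 2*x^2 + 34*x + 30) dx = 360.
Total enclosed area = 56/3 + 360 = 1136/3.

1136/3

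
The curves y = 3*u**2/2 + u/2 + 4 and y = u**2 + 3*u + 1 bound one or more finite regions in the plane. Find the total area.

Set the curves equal: 3*u**2/2 + u/2 + 4 = u**2 + 3*u + 1, so u**2/2 - 5*u/2 + 3 = 0, which factors as (u - 3)*(u - 2)/2 = 0. The curves meet at u = 2, 3.
On [2, 3], y = u**2 + 3*u + 1 is on top; that piece has area ∫[2,3] (-(u**2/2 - 5*u/2 + 3)) du = 1/12.

1/12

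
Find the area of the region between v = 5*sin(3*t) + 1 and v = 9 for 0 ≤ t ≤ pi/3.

-10/3 + 8*pi/3

On [0, pi/3], (5*sin(3*t) + 1) - (9) = 5*sin(3*t) - 8 is ≤ 0 throughout, so the area is a single integral of |5*sin(3*t) - 8|.
∫[0,pi/3] (5*sin(3*t) - 8) dt = 10/3 - 8*pi/3; the area of that piece is -10/3 + 8*pi/3.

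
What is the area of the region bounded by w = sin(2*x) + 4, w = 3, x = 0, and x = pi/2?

On [0, pi/2], (sin(2*x) + 4) - (3) = sin(2*x) + 1 is ≥ 0 throughout, so the area is a single integral of |sin(2*x) + 1|.
∫[0,pi/2] (sin(2*x) + 1) dx = 1 + pi/2.

1 + pi/2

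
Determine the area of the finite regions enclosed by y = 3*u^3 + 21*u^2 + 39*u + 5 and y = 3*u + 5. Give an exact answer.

71/2

Set the curves equal: 3*u^3 + 21*u^2 + 39*u + 5 = 3*u + 5, so 3*u^3 + 21*u^2 + 36*u = 0, which factors as 3*u*(u + 3)*(u + 4) = 0. The curves meet at u = -4, -3, 0.
On [-4, -3], y = 3*u^3 + 21*u^2 + 39*u + 5 is on top; that piece has area ∫[-4,-3] (3*u^3 + 21*u^2 + 36*u) du = 7/4.
On [-3, 0], y = 3*u + 5 is on top; that piece has area ∫[-3,0] (-(3*u^3 + 21*u^2 + 36*u)) du = 135/4.
Total enclosed area = 7/4 + 135/4 = 71/2.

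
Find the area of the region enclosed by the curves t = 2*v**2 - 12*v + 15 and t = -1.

Both boundary curves give t as a function of v, so integrate with respect to v. Setting them equal: 2*v**2 - 12*v + 16 = 0, i.e. 2*(v - 4)*(v - 2) = 0, so they meet at v = 2, 4.
For v in [2, 4], t = 2*v**2 - 12*v + 15 is on the left; area = ∫[2,4] (-(2*v**2 - 12*v + 16)) dv = 8/3.

8/3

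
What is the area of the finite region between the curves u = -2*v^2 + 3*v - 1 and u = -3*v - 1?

9

Both boundary curves give u as a function of v, so integrate with respect to v. Setting them equal: -2*v^2 + 6*v = 0, i.e. -2*v*(v - 3) = 0, so they meet at v = 0, 3.
For v in [0, 3], u = -2*v^2 + 3*v - 1 is on the right; area = ∫[0,3] (-2*v^2 + 6*v) dv = 9.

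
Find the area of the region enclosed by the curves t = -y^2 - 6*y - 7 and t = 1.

Both boundary curves give t as a function of y, so integrate with respect to y. Setting them equal: -y^2 - 6*y - 8 = 0, i.e. -(y + 2)*(y + 4) = 0, so they meet at y = -4, -2.
For y in [-4, -2], t = -y^2 - 6*y - 7 is on the right; area = ∫[-4,-2] (-y^2 - 6*y - 8) dy = 4/3.

4/3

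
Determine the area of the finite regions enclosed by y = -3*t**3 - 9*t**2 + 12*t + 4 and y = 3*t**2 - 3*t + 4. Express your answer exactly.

Set the curves equal: -3*t**3 - 9*t**2 + 12*t + 4 = 3*t**2 - 3*t + 4, so -3*t**3 - 12*t**2 + 15*t = 0, which factors as -3*t*(t - 1)*(t + 5) = 0. The curves meet at t = -5, 0, 1.
On [-5, 0], y = 3*t**2 - 3*t + 4 is on top; that piece has area ∫[-5,0] (-(-3*t**3 - 12*t**2 + 15*t)) dt = 875/4.
On [0, 1], y = -3*t**3 - 9*t**2 + 12*t + 4 is on top; that piece has area ∫[0,1] (-3*t**3 - 12*t**2 + 15*t) dt = 11/4.
Total enclosed area = 875/4 + 11/4 = 443/2.

443/2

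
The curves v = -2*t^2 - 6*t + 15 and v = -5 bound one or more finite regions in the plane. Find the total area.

Set the curves equal: -2*t^2 - 6*t + 15 = -5, so -2*t^2 - 6*t + 20 = 0, which factors as -2*(t - 2)*(t + 5) = 0. The curves meet at t = -5, 2.
On [-5, 2], v = -2*t^2 - 6*t + 15 is on top; that piece has area ∫[-5,2] (-2*t^2 - 6*t + 20) dt = 343/3.

343/3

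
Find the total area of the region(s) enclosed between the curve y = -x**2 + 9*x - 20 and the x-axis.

The curve meets the x-axis where -x**2 + 9*x - 20 = 0, i.e. -(x - 5)*(x - 4) = 0, at x = 4, 5.
On [4, 5] the curve lies above the axis; ∫[4,5] (-x**2 + 9*x - 20) dx = 1/6, giving area 1/6.

1/6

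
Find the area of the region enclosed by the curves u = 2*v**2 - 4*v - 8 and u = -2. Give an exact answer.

64/3

Both boundary curves give u as a function of v, so integrate with respect to v. Setting them equal: 2*v**2 - 4*v - 6 = 0, i.e. 2*(v - 3)*(v + 1) = 0, so they meet at v = -1, 3.
For v in [-1, 3], u = 2*v**2 - 4*v - 8 is on the left; area = ∫[-1,3] (-(2*v**2 - 4*v - 6)) dv = 64/3.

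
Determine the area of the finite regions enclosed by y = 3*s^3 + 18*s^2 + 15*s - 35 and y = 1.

Set the curves equal: 3*s^3 + 18*s^2 + 15*s - 35 = 1, so 3*s^3 + 18*s^2 + 15*s - 36 = 0, which factors as 3*(s - 1)*(s + 3)*(s + 4) = 0. The curves meet at s = -4, -3, 1.
On [-4, -3], y = 3*s^3 + 18*s^2 + 15*s - 35 is on top; that piece has area ∫[-4,-3] (3*s^3 + 18*s^2 + 15*s - 36) ds = 9/4.
On [-3, 1], y = 1 is on top; that piece has area ∫[-3,1] (-(3*s^3 + 18*s^2 + 15*s - 36)) ds = 96.
Total enclosed area = 9/4 + 96 = 393/4.

393/4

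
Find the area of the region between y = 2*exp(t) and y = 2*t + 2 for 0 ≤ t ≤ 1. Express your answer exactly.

-5 + 2*exp(1)

On [0, 1], (2*exp(t)) - (2*t + 2) = -2*t + 2*exp(t) - 2 is ≥ 0 throughout, so the area is a single integral of |-2*t + 2*exp(t) - 2|.
∫[0,1] (-2*t + 2*exp(t) - 2) dt = -5 + 2*exp(1).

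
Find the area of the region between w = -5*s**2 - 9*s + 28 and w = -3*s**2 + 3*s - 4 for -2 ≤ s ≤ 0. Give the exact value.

On [-2, 0], (-5*s**2 - 9*s + 28) - (-3*s**2 + 3*s - 4) = -2*s**2 - 12*s + 32 is ≥ 0 throughout, so the area is a single integral of |-2*s**2 - 12*s + 32|.
∫[-2,0] (-2*s**2 - 12*s + 32) ds = 248/3.

248/3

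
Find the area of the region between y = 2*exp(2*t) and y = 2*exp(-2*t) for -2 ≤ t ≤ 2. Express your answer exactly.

-4 + 2*exp(-4) + 2*exp(4)

The difference (2*exp(2*t)) - (2*exp(-2*t)) = 2*exp(2*t) - 2*exp(-2*t) changes sign at t = 0 inside [-2, 2], so split the integral there.
∫[-2,0] (2*exp(2*t) - 2*exp(-2*t)) dt = -exp(4) - exp(-4) + 2; the area of that piece is -2 + exp(-4) + exp(4).
∫[0,2] (2*exp(2*t) - 2*exp(-2*t)) dt = -2 + exp(-4) + exp(4).
Total area = (-2 + exp(-4) + exp(4)) + (-2 + exp(-4) + exp(4)) = -4 + 2*exp(-4) + 2*exp(4).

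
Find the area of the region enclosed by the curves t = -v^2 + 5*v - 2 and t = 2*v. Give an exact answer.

Both boundary curves give t as a function of v, so integrate with respect to v. Setting them equal: -v^2 + 3*v - 2 = 0, i.e. -(v - 2)*(v - 1) = 0, so they meet at v = 1, 2.
For v in [1, 2], t = -v^2 + 5*v - 2 is on the right; area = ∫[1,2] (-v^2 + 3*v - 2) dv = 1/6.

1/6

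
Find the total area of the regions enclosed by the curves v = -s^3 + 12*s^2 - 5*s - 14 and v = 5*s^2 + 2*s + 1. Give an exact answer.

148/3

Set the curves equal: -s^3 + 12*s^2 - 5*s - 14 = 5*s^2 + 2*s + 1, so -s^3 + 7*s^2 - 7*s - 15 = 0, which factors as -(s - 5)*(s - 3)*(s + 1) = 0. The curves meet at s = -1, 3, 5.
On [-1, 3], v = 5*s^2 + 2*s + 1 is on top; that piece has area ∫[-1,3] (-(-s^3 + 7*s^2 - 7*s - 15)) ds = 128/3.
On [3, 5], v = -s^3 + 12*s^2 - 5*s - 14 is on top; that piece has area ∫[3,5] (-s^3 + 7*s^2 - 7*s - 15) ds = 20/3.
Total enclosed area = 128/3 + 20/3 = 148/3.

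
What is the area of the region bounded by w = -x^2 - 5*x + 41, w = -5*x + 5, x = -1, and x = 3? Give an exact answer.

404/3

On [-1, 3], (-x^2 - 5*x + 41) - (-5*x + 5) = -x^2 + 36 is ≥ 0 throughout, so the area is a single integral of |-x^2 + 36|.
∫[-1,3] (-x^2 + 36) dx = 404/3.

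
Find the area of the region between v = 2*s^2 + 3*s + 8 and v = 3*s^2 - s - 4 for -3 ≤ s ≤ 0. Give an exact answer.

53/3

The difference (2*s^2 + 3*s + 8) - (3*s^2 - s - 4) = -s^2 + 4*s + 12 changes sign at s = -2 inside [-3, 0], so split the integral there.
∫[-3,-2] (-s^2 + 4*s + 12) ds = -13/3; the area of that piece is 13/3.
∫[-2,0] (-s^2 + 4*s + 12) ds = 40/3.
Total area = 13/3 + 40/3 = 53/3.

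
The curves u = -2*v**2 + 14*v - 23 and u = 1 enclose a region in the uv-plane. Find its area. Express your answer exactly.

1/3

Both boundary curves give u as a function of v, so integrate with respect to v. Setting them equal: -2*v**2 + 14*v - 24 = 0, i.e. -2*(v - 4)*(v - 3) = 0, so they meet at v = 3, 4.
For v in [3, 4], u = -2*v**2 + 14*v - 23 is on the right; area = ∫[3,4] (-2*v**2 + 14*v - 24) dv = 1/3.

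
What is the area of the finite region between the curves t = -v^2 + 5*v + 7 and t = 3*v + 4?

Both boundary curves give t as a function of v, so integrate with respect to v. Setting them equal: -v^2 + 2*v + 3 = 0, i.e. -(v - 3)*(v + 1) = 0, so they meet at v = -1, 3.
For v in [-1, 3], t = -v^2 + 5*v + 7 is on the right; area = ∫[-1,3] (-v^2 + 2*v + 3) dv = 32/3.

32/3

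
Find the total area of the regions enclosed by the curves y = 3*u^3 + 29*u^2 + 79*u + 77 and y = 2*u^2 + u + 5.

3/2

Set the curves equal: 3*u^3 + 29*u^2 + 79*u + 77 = 2*u^2 + u + 5, so 3*u^3 + 27*u^2 + 78*u + 72 = 0, which factors as 3*(u + 2)*(u + 3)*(u + 4) = 0. The curves meet at u = -4, -3, -2.
On [-4, -3], y = 3*u^3 + 29*u^2 + 79*u + 77 is on top; that piece has area ∫[-4,-3] (3*u^3 + 27*u^2 + 78*u + 72) du = 3/4.
On [-3, -2], y = 2*u^2 + u + 5 is on top; that piece has area ∫[-3,-2] (-(3*u^3 + 27*u^2 + 78*u + 72)) du = 3/4.
Total enclosed area = 3/4 + 3/4 = 3/2.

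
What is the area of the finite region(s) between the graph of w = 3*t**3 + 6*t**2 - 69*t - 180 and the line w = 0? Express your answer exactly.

The curve meets the t-axis where 3*t**3 + 6*t**2 - 69*t - 180 = 0, i.e. 3*(t - 5)*(t + 3)*(t + 4) = 0, at t = -4, -3, 5.
On [-4, -3] the curve lies above the axis; ∫[-4,-3] (3*t**3 + 6*t**2 - 69*t - 180) dt = 17/4, giving area 17/4.
On [-3, 5] the curve lies below the axis; ∫[-3,5] (3*t**3 + 6*t**2 - 69*t - 180) dt = -1280, giving area 1280.
Total area = 17/4 + 1280 = 5137/4.

5137/4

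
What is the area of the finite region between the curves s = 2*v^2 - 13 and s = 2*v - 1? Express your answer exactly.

125/3

Both boundary curves give s as a function of v, so integrate with respect to v. Setting them equal: 2*v^2 - 2*v - 12 = 0, i.e. 2*(v - 3)*(v + 2) = 0, so they meet at v = -2, 3.
For v in [-2, 3], s = 2*v^2 - 13 is on the left; area = ∫[-2,3] (-(2*v^2 - 2*v - 12)) dv = 125/3.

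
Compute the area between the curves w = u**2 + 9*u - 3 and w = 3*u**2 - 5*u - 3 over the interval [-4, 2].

532/3

The difference (u**2 + 9*u - 3) - (3*u**2 - 5*u - 3) = -2*u**2 + 14*u changes sign at u = 0 inside [-4, 2], so split the integral there.
∫[-4,0] (-2*u**2 + 14*u) du = -464/3; the area of that piece is 464/3.
∫[0,2] (-2*u**2 + 14*u) du = 68/3.
Total area = 464/3 + 68/3 = 532/3.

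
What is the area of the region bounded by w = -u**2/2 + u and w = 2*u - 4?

Set the curves equal: -u**2/2 + u = 2*u - 4, so -u**2/2 - u + 4 = 0, which factors as -(u - 2)*(u + 4)/2 = 0. The curves meet at u = -4, 2.
On [-4, 2], w = -u**2/2 + u is on top; that piece has area ∫[-4,2] (-u**2/2 - u + 4) du = 18.

18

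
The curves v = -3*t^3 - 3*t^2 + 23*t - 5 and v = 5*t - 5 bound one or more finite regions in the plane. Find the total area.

253/4

Set the curves equal: -3*t^3 - 3*t^2 + 23*t - 5 = 5*t - 5, so -3*t^3 - 3*t^2 + 18*t = 0, which factors as -3*t*(t - 2)*(t + 3) = 0. The curves meet at t = -3, 0, 2.
On [-3, 0], v = 5*t - 5 is on top; that piece has area ∫[-3,0] (-(-3*t^3 - 3*t^2 + 18*t)) dt = 189/4.
On [0, 2], v = -3*t^3 - 3*t^2 + 23*t - 5 is on top; that piece has area ∫[0,2] (-3*t^3 - 3*t^2 + 18*t) dt = 16.
Total enclosed area = 189/4 + 16 = 253/4.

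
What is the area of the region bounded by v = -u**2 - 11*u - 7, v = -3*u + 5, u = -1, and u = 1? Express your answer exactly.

74/3

On [-1, 1], (-u**2 - 11*u - 7) - (-3*u + 5) = -u**2 - 8*u - 12 is ≤ 0 throughout, so the area is a single integral of |-u**2 - 8*u - 12|.
∫[-1,1] (-u**2 - 8*u - 12) du = -74/3; the area of that piece is 74/3.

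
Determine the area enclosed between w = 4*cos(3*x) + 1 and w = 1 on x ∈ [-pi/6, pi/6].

8/3

On [-pi/6, pi/6], (4*cos(3*x) + 1) - (1) = 4*cos(3*x) is ≥ 0 throughout, so the area is a single integral of |4*cos(3*x)|.
∫[-pi/6,pi/6] (4*cos(3*x)) dx = 8/3.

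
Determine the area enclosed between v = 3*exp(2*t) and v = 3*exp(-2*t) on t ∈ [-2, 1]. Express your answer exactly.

The difference (3*exp(2*t)) - (3*exp(-2*t)) = 3*exp(2*t) - 3*exp(-2*t) changes sign at t = 0 inside [-2, 1], so split the integral there.
∫[-2,0] (3*exp(2*t) - 3*exp(-2*t)) dt = -3*exp(4)/2 - 3*exp(-4)/2 + 3; the area of that piece is -3 + 3*exp(-4)/2 + 3*exp(4)/2.
∫[0,1] (3*exp(2*t) - 3*exp(-2*t)) dt = -3 + 3*exp(-2)/2 + 3*exp(2)/2.
Total area = (-3 + 3*exp(-4)/2 + 3*exp(4)/2) + (-3 + 3*exp(-2)/2 + 3*exp(2)/2) = -6 + 3*exp(-4)/2 + 3*exp(-2)/2 + 3*exp(2)/2 + 3*exp(4)/2.

-6 + 3*exp(-4)/2 + 3*exp(-2)/2 + 3*exp(2)/2 + 3*exp(4)/2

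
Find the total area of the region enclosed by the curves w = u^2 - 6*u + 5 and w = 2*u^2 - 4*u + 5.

4/3

Set the curves equal: u^2 - 6*u + 5 = 2*u^2 - 4*u + 5, so -u^2 - 2*u = 0, which factors as -u*(u + 2) = 0. The curves meet at u = -2, 0.
On [-2, 0], w = u^2 - 6*u + 5 is on top; that piece has area ∫[-2,0] (-u^2 - 2*u) du = 4/3.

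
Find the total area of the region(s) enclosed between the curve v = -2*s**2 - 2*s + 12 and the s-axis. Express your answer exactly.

125/3

The curve meets the s-axis where -2*s**2 - 2*s + 12 = 0, i.e. -2*(s - 2)*(s + 3) = 0, at s = -3, 2.
On [-3, 2] the curve lies above the axis; ∫[-3,2] (-2*s**2 - 2*s + 12) ds = 125/3, giving area 125/3.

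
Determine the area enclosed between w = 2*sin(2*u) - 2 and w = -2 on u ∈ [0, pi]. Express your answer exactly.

4

The difference (2*sin(2*u) - 2) - (-2) = 2*sin(2*u) changes sign at u = pi/2 inside [0, pi], so split the integral there.
∫[0,pi/2] (2*sin(2*u)) du = 2.
∫[pi/2,pi] (2*sin(2*u)) du = -2; the area of that piece is 2.
Total area = 2 + 2 = 4.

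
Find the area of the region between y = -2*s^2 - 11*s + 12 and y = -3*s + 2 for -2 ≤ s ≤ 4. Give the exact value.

108

The difference (-2*s^2 - 11*s + 12) - (-3*s + 2) = -2*s^2 - 8*s + 10 changes sign at s = 1 inside [-2, 4], so split the integral there.
∫[-2,1] (-2*s^2 - 8*s + 10) ds = 36.
∫[1,4] (-2*s^2 - 8*s + 10) ds = -72; the area of that piece is 72.
Total area = 36 + 72 = 108.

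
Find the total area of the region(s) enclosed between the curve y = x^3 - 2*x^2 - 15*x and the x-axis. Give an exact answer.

863/6

The curve meets the x-axis where x^3 - 2*x^2 - 15*x = 0, i.e. x*(x - 5)*(x + 3) = 0, at x = -3, 0, 5.
On [-3, 0] the curve lies above the axis; ∫[-3,0] (x^3 - 2*x^2 - 15*x) dx = 117/4, giving area 117/4.
On [0, 5] the curve lies below the axis; ∫[0,5] (x^3 - 2*x^2 - 15*x) dx = -1375/12, giving area 1375/12.
Total area = 117/4 + 1375/12 = 863/6.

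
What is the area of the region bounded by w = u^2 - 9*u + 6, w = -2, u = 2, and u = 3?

On [2, 3], (u^2 - 9*u + 6) - (-2) = u^2 - 9*u + 8 is ≤ 0 throughout, so the area is a single integral of |u^2 - 9*u + 8|.
∫[2,3] (u^2 - 9*u + 8) du = -49/6; the area of that piece is 49/6.

49/6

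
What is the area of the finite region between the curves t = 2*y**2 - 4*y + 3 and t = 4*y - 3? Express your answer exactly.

Both boundary curves give t as a function of y, so integrate with respect to y. Setting them equal: 2*y**2 - 8*y + 6 = 0, i.e. 2*(y - 3)*(y - 1) = 0, so they meet at y = 1, 3.
For y in [1, 3], t = 2*y**2 - 4*y + 3 is on the left; area = ∫[1,3] (-(2*y**2 - 8*y + 6)) dy = 8/3.

8/3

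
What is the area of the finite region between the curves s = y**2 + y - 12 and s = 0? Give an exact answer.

Both boundary curves give s as a function of y, so integrate with respect to y. Setting them equal: y**2 + y - 12 = 0, i.e. (y - 3)*(y + 4) = 0, so they meet at y = -4, 3.
For y in [-4, 3], s = y**2 + y - 12 is on the left; area = ∫[-4,3] (-(y**2 + y - 12)) dy = 343/6.

343/6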